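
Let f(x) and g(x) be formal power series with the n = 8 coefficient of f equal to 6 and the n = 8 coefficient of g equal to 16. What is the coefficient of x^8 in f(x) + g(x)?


Addition of formal power series is termwise.
The coefficient of x^8 in f + g = 6 + 16
= 22

22


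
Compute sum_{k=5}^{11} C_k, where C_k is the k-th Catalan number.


C_5 through C_11: 42, 132, 429, 1430, 4862, 16796, 58786
Sum = 42 + 132 + 429 + 1430 + 4862 + 16796 + 58786
= 82477

82477


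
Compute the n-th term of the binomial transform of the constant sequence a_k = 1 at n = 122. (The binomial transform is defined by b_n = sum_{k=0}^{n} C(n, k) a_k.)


With a_k = 1 for all k, b_n = sum_{k=0}^{n} C(n, k) = 2^n by the binomial theorem.
For n = 122: 2^122 = 5316911983139663491615228241121378304.

5316911983139663491615228241121378304


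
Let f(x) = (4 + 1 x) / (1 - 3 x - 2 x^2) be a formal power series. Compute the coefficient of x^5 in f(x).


Write f(x) = sum_{k>=0} a_k x^k. Multiplying both sides by 1 - 3 x - 2 x^2 gives
(1 - 3 x - 2 x^2) sum_{k>=0} a_k x^k = 4 + 1 x.
Matching coefficients:
 x^0: a_0 = 4
 x^1: a_1 - 3 a_0 = 1  =>  a_1 = 3*4 + 1 = 13
 x^k (k >= 2): a_k = 3 a_{k-1} + 2 a_{k-2}.
Iterating: a_2 = 47, a_3 = 167, a_4 = 595, a_5 = 2119.
So the coefficient of x^5 is 2119.

2119


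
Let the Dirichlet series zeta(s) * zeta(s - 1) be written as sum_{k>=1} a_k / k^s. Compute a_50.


Convolution gives a_k = sum_{d | k} d * 1 = sum_{d | k} d = sigma(k), the sum of positive divisors of k.
For k = 50, the divisors are 1, 2, 5, 10, 25, 50, so
sigma(50) = 1 + 2 + 5 + 10 + 25 + 50 = 93.

93


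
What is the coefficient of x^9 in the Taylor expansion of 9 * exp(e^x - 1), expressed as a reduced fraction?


exp(e^x - 1) = sum_{k>=0} Bell_k x^k / k!, where Bell_k is the k-th Bell number.
So the coefficient of x^9 is 9 * Bell_9 / 9!.
Computing: Bell_9 = 21147 and 9! = 362880, giving
9 * 21147/362880 = 1007/1920.

1007/1920


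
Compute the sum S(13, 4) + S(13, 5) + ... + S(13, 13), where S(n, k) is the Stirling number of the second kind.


By definition, S(n, k) counts partitions of an n-set into exactly k nonempty blocks.
Computing row n = 13 for k = 4..13:
S(13, k): 2532530, 7508501, 9321312, 5715424, 1899612, 359502, 39325, 2431, 78, 1
Sum = 27378716.

27378716


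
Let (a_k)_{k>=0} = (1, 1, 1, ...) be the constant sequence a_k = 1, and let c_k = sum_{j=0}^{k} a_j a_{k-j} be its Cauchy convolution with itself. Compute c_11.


Since a_j = 1 for all j >= 0, the convolution sum becomes
c_k = sum_{j=0}^{k} 1 * 1 = 1 * (k + 1).
Equivalently, the generating function of (a_k) is 1/(1 - x) and its square is 1/(1 - x)^2 = sum_{k>=0} 1(k + 1) x^k.
For k = 11: 1 * 12 = 12.

12


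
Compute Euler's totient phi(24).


phi(n) counts integers in [1, n] coprime to n. Using the multiplicative formula phi(n) = n * prod_{p | n} (1 - 1/p):
24 = 2^3 * 3, so
phi(24) = 24 * (1 - 1/2) * (1 - 1/3) = 8.

8


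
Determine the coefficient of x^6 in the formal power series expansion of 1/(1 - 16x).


The geometric series identity gives 1/(1 - c x) = sum_{k>=0} c^k x^k, so the coefficient of x^k is c^k.
Here c = 16 and k = 6.
Computing: 16^6 = 16777216

16777216


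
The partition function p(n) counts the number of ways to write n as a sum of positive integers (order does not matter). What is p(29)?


Using the generating function prod_{k>=1} 1/(1-x^k), we compute p(29).
By dynamic programming over parts 1 through 29:
p(29) = 4565

4565


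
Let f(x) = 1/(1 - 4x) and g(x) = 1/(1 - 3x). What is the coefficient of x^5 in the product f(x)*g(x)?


The coefficient of x^n in f*g is the Cauchy product: sum_{k=0}^{n} a^k * b^(n-k).
With a=4, b=3, n=5:
sum_{k=0}^{5} 4^k * 3^(5-k)
= 3367

3367


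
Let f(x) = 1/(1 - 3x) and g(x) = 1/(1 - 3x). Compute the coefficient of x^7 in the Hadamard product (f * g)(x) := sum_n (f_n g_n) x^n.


f has coefficients f_k = 3^k and g has coefficients g_k = 3^k, so the Hadamard product has coefficient (f*g)_k = 3^k * 3^k = 9^k.
For k = 7: 9^7 = 4782969.

4782969


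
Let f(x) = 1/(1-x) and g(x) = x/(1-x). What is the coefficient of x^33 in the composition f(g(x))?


First simplify the composition: f(g(x)) = 1/(1 - x/(1-x)) = (1-x)/((1-x) - x) = (1-x)/(1-2x).
Now extract the coefficient. Write (1-x)/(1-2x) = 1/(1-2x) - x/(1-2x).
The coefficient of x^n in 1/(1-2x) is 2^n, and in x/(1-2x) is 2^(n-1) (for n >= 1).
So the coefficient of x^33 is 2^33 - 2^32 = 8589934592 - 4294967296 = 4294967296.

4294967296


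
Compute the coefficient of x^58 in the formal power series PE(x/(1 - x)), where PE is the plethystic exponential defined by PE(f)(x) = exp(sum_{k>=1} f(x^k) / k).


For f(x) = x/(1 - x) we have
sum_{k>=1} f(x^k) / k = sum_{k>=1} (1/k) * x^k / (1 - x^k) = sum_{k, m >= 1} x^(k m) / k,
which after exponentiating simplifies to
PE(x/(1 - x)) = prod_{k>=1} 1 / (1 - x^k).
This is the generating function for the partition function p(n), so the coefficient of x^58 is p(58).
Computing p(58) by dynamic programming over parts 1, 2, ..., 58: p(58) = 715220.

715220


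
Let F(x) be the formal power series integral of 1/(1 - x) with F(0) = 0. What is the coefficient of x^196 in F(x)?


1/(1 - x) = sum_{k>=0} x^k. Integrating termwise and using F(0) = 0 gives
F(x) = sum_{k>=0} x^(k+1) / (k+1) = sum_{m>=1} x^m / m = -ln(1 - x).
So the coefficient of x^196 is 1/196 = 1/196.

1/196


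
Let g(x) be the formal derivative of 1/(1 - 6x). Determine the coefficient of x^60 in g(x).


Differentiate termwise: d/dx sum_{k>=0} 6^k x^k = sum_{k>=1} k 6^k x^(k-1) = sum_{j>=0} (j+1) 6^(j+1) x^j.
Equivalently, d/dx [1/(1 - 6x)] = 6/(1 - 6x)^2.
For j = 60: 61 * 6^61 = 61 * 293242067884135544935936513642647623193965101056 = 17887766140932268241092127332201505014831871164416.

17887766140932268241092127332201505014831871164416


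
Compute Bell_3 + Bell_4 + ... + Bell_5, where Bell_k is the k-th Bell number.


Recall Bell_k counts set partitions of a k-set (with Bell_0 = 1 by convention).
Bell_3 through Bell_5: 5, 15, 52
Sum = 5 + 15 + 52 = 72.

72


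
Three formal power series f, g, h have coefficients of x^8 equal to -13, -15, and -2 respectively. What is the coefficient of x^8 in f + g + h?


Series addition is componentwise:
-13 + -15 + -2
= -30

-30


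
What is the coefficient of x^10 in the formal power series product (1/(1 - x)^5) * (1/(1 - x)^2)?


Combine the factors: (1/(1 - x)^5) * (1/(1 - x)^2) = 1/(1 - x)^7.
Then use 1/(1 - x)^r = sum_{k>=0} C(k + r - 1, r - 1) x^k with r = 7 and k = 10:
C(16, 6) = 8008.

8008


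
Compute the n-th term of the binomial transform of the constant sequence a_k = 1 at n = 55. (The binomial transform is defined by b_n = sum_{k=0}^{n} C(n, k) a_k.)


With a_k = 1 for all k, b_n = sum_{k=0}^{n} C(n, k) = 2^n by the binomial theorem.
For n = 55: 2^55 = 36028797018963968.

36028797018963968


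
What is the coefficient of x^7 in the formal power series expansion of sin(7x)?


The Maclaurin series is sin(t) = sum_{k>=0} (-1)^k t^(2k+1) / (2k+1)!, so substituting t = 7x, only odd powers of x are nonzero, with coefficient of x^(2k+1) equal to (-1)^k 7^(2k+1) / (2k+1)!.
Write 7 = 2*3 + 1, giving the coefficient (-1)^3 * 7^7 / 7! = -823543/5040 = -117649/720.

-117649/720


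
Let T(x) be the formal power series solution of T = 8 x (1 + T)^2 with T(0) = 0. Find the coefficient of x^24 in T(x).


Apply the Lagrange inversion formula: if T = 8 x * phi(T) with phi(t) = (1 + t)^2, then [x^n] T = 8^n * (1/n) [t^(n-1)] phi(t)^n = 8^n * (1/n) [t^(n-1)] (1 + t)^(2n) = 8^n * (1/n) C(2n, n-1).
Using the identity C(2n, n-1) = C(2n, n) * n / (n+1), the unscaled factor equals C(2n, n) / (n+1) = C_n, the n-th Catalan number.
For n = 24: C_24 = C(48, 24) / 25 = 32247603683100/25 = 1289904147324.
With the 8^24 = 4722366482869645213696 factor, the coefficient is 4722366482869645213696 * 1289904147324 = 6091400111437406562014936646549504.

6091400111437406562014936646549504


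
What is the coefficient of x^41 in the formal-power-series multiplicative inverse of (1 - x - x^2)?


Let the inverse be f(x) = sum_{k>=0} a_k x^k. From f(x) * (1 - x - x^2) = 1 and matching coefficients:
 x^0: a_0 = 1.
 x^1: a_1 - a_0 = 0, so a_1 = 1.
 x^k (k >= 2): a_k - a_{k-1} - a_{k-2} = 0, i.e. a_k = a_{k-1} + a_{k-2}.
This is the Fibonacci-type recurrence shifted so that a_0 = a_1 = 1.
Iterating: a_0=1, a_1=1, a_2=2, a_3=3, a_4=5, a_5=8, a_6=13, a_7=21, a_8=34, a_9=55, ...
a_41 = 267914296.

267914296


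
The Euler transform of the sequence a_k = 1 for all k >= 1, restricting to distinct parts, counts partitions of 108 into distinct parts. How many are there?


Partitions of 108 into distinct parts can be computed via generating function.
Product (1+x)(1+x^2)(1+x^3)...
The coefficient of x^108 = 855906

855906


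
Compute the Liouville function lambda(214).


The Liouville function is lambda(k) = (-1)^Omega(k), where Omega(k) counts the prime factors of k with multiplicity.
Factoring: 214 = 2 * 107, so Omega(214) = 2.
lambda(214) = (-1)^2 = 1.

1


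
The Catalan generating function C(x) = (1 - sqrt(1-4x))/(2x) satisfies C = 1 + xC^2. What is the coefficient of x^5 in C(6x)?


Substituting x -> 6x scales the n-th coefficient by 6^n, so [x^5] C(6x) = 6^5 * C_5.
C_5 = C(2*5, 5)/(6) = 252/6 = 42.
So 6^5 * 42 = 7776 * 42 = 326592.

326592


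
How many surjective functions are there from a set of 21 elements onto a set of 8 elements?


By inclusion-exclusion on which target elements are missed, the number of surjections from an n-set onto a k-set is
surj(n, k) = sum_{j=0}^{k} (-1)^j C(k, j) (k - j)^n.
Equivalently surj(n, k) = k! * S(n, k), where S(n, k) is the Stirling number of the second kind.
For n = 21, k = 8:
S(21, 8) = 132511015347084, so
surj = 8! * 132511015347084 = 40320 * 132511015347084 = 5342844138794426880.

5342844138794426880


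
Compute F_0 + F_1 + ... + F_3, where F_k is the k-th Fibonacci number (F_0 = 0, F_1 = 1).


Use the identity sum_{k=0}^{N} F_k = F_{N+2} - 1 (which follows from F_{k+2} - F_{k+1} = F_k). Then
sum_{k=0}^{3} F_k = (F_{5} - 1) - (F_{1} - 1) = F_{5} - F_{1}.
Computing: F_{5} = 5, F_{1} = 1, so
Sum = 5 - 1 = 4.

4


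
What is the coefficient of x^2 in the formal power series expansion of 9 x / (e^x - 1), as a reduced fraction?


The exponential generating function for Bernoulli numbers is
x / (e^x - 1) = sum_{k>=0} B_k x^k / k!.
So the coefficient of x^2 in 9 x / (e^x - 1) is 9 B_2 / 2!.
Computing: B_2 = 1/6, 2! = 2, giving
9 * 1/6 / 2 = 3/4.

3/4


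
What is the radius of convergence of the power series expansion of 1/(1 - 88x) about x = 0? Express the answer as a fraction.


Expanding 1/(1 - 88x) = sum_{k>=0} 88^k x^k, the series converges when |88x| < 1, i.e., |x| < 1/88.
So the radius of convergence is 1/88 = 1/88.

1/88


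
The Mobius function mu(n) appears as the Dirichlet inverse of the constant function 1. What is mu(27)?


27 has a squared prime factor, so mu(27) = 0.
Factorization reveals a repeated prime.

0


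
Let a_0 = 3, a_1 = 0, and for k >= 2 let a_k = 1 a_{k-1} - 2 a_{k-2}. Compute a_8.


Iterating the recurrence forward:
a_0 = 3
a_1 = 0
a_2 = 1*0 - 2*3 = -6
a_3 = 1*-6 - 2*0 = -6
a_4 = 1*-6 - 2*-6 = 6
a_5 = 1*6 - 2*-6 = 18
a_6 = 1*18 - 2*6 = 6
a_7 = 1*6 - 2*18 = -30
a_8 = 1*-30 - 2*6 = -42
So a_8 = -42.

-42


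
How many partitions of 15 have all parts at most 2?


Using the generating function (1-x)^(-1)(1-x^2)^(-1),
the coefficient of x^15 counts these restricted partitions.
Result = 8

8


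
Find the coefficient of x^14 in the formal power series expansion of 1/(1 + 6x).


Write 1/(1 + c x) = 1/(1 - (-c) x) and apply the geometric-series identity
1/(1 - y) = sum_{k>=0} y^k to get 1/(1 + c x) = sum_{k>=0} (-c)^k x^k.
So the coefficient of x^k is (-c)^k = (-1)^k * c^k.
Here c = 6 and k = 14:
(-6)^14 = 1 * 78364164096 = 78364164096

78364164096


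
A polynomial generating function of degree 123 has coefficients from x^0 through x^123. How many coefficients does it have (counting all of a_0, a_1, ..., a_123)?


A polynomial of degree 123 takes the form a_0 + a_1 x + ... + a_123 x^123.
The number of coefficients is 123 + 1 = 124.

124


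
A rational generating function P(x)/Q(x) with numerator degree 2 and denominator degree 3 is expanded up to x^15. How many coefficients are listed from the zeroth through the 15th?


Expanding up to x^15 gives the coefficients for x^0, x^1, ..., x^15.
That is 15 + 1 = 16 coefficients in total.

16


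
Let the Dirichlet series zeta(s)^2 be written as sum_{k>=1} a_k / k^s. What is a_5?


The Dirichlet convolution of the constant function 1 with itself gives (1 * 1)(k) = sum_{d | k} 1 = d(k), the number of positive divisors of k.
Since zeta(s) = sum_{k>=1} 1/k^s, we have zeta(s)^2 = sum_{k>=1} d(k)/k^s, so a_k = d(k).
For k = 5: the divisors are 1, 5.
Count = 2.

2


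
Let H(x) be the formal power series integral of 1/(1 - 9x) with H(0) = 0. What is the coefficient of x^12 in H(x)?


1/(1 - 9x) = sum_{k>=0} 9^k x^k. Integrating termwise with H(0) = 0:
H(x) = sum_{k>=0} 9^k x^(k+1) / (k+1) = sum_{m>=1} 9^(m-1) x^m / m.
For m = 12: 9^11/12 = 31381059609/12 = 10460353203/4.

10460353203/4


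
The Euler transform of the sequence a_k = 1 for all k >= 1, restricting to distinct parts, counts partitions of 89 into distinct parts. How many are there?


Partitions of 89 into distinct parts can be computed via generating function.
Product (1+x)(1+x^2)(1+x^3)...
The coefficient of x^89 = 173682

173682


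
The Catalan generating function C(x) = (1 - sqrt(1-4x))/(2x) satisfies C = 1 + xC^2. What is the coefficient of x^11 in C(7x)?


Substituting x -> 7x scales the n-th coefficient by 7^n, so [x^11] C(7x) = 7^11 * C_11.
C_11 = C(2*11, 11)/(12) = 705432/12 = 58786.
So 7^11 * 58786 = 1977326743 * 58786 = 116239129913998.

116239129913998


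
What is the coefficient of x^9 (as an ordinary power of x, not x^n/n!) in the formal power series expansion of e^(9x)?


The exponential series is e^y = sum_{k>=0} y^k / k!. Substituting y = 9x gives
e^(9x) = sum_{k>=0} 9^k x^k / k!.
So the coefficient of x^n is a^n/n! with a = 9, n = 9:
9^9 / 9! = 387420489/362880 = 4782969/4480

4782969/4480


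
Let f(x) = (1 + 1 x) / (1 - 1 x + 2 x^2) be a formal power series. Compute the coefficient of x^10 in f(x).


Write f(x) = sum_{k>=0} a_k x^k. Multiplying both sides by 1 - 1 x + 2 x^2 gives
(1 - 1 x + 2 x^2) sum_{k>=0} a_k x^k = 1 + 1 x.
Matching coefficients:
 x^0: a_0 = 1
 x^1: a_1 - 1 a_0 = 1  =>  a_1 = 1*1 + 1 = 2
 x^k (k >= 2): a_k = 1 a_{k-1} - 2 a_{k-2}.
Iterating: a_2 = 0, a_3 = -4, a_4 = -4, a_5 = 4, a_6 = 12, a_7 = 4, a_8 = -20, a_9 = -28, a_10 = 12.
So the coefficient of x^10 is 12.

12


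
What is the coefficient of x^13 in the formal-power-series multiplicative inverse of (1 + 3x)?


The inverse is 1/(1 + 3x). Apply the geometric identity 1/(1 - y) = sum_{k>=0} y^k with y = -3x:
1/(1 + 3x) = sum_{k>=0} (-3)^k x^k.
So the coefficient of x^13 is (-3)^13 = -1594323.

-1594323


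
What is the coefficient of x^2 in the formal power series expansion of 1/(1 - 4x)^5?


The general identity 1/(1 - c x)^r = sum_{k>=0} c^k C(k + r - 1, r - 1) x^k follows by substituting y = c x into 1/(1 - y)^r = sum_{k>=0} C(k + r - 1, r - 1) y^k.
For c = 4, r = 5, k = 2:
4^2 * C(6, 4) = 16 * 15 = 240.

240


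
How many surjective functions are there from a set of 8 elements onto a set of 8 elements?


By inclusion-exclusion on which target elements are missed, the number of surjections from an n-set onto a k-set is
surj(n, k) = sum_{j=0}^{k} (-1)^j C(k, j) (k - j)^n.
Equivalently surj(n, k) = k! * S(n, k), where S(n, k) is the Stirling number of the second kind.
For n = 8, k = 8:
S(8, 8) = 1, so
surj = 8! * 1 = 40320 * 1 = 40320.

40320


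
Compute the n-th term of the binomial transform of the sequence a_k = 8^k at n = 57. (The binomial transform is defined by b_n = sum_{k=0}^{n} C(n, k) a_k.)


With a_k = 8^k, b_n = sum_{k=0}^{n} C(n, k) 8^k = (1 + 8)^n by the binomial theorem.
For n = 57: (1 + 8)^57 = 9^57 = 2465034704958067503996131453373943813074726512397600969.

2465034704958067503996131453373943813074726512397600969


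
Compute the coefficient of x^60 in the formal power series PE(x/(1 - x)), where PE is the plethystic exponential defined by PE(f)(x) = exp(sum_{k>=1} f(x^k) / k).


For f(x) = x/(1 - x) we have
sum_{k>=1} f(x^k) / k = sum_{k>=1} (1/k) * x^k / (1 - x^k) = sum_{k, m >= 1} x^(k m) / k,
which after exponentiating simplifies to
PE(x/(1 - x)) = prod_{k>=1} 1 / (1 - x^k).
This is the generating function for the partition function p(n), so the coefficient of x^60 is p(60).
Computing p(60) by dynamic programming over parts 1, 2, ..., 60: p(60) = 966467.

966467


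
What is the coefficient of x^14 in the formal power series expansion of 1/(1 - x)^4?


The negative binomial / multiset identity is
1/(1 - x)^r = sum_{k>=0} C(k + r - 1, r - 1) x^k.
Here r = 4 and k = 14, so the coefficient is
C(14 + 3, 3) = C(17, 3)
= 680

680


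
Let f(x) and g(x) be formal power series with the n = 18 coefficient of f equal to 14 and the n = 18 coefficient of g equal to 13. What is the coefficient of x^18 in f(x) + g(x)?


Addition of formal power series is termwise.
The coefficient of x^18 in f + g = 14 + 13
= 27

27


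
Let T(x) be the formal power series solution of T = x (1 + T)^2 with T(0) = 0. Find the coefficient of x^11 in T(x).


Apply the Lagrange inversion formula: if T = x * phi(T) with phi(t) = (1 + t)^2, then [x^n] T = (1/n) [t^(n-1)] phi(t)^n = (1/n) [t^(n-1)] (1 + t)^(2n) = (1/n) C(2n, n-1).
Using the identity C(2n, n-1) = C(2n, n) * n / (n+1), the unscaled factor equals C(2n, n) / (n+1) = C_n, the n-th Catalan number.
For n = 11: C_11 = C(22, 11) / 12 = 705432/12 = 58786 = 58786.

58786


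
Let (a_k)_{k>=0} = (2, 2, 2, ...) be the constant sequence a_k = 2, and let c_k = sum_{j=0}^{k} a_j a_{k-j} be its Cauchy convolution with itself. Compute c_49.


Since a_j = 2 for all j >= 0, the convolution sum becomes
c_k = sum_{j=0}^{k} 2 * 2 = 4 * (k + 1).
Equivalently, the generating function of (a_k) is 2/(1 - x) and its square is 4/(1 - x)^2 = sum_{k>=0} 4(k + 1) x^k.
For k = 49: 4 * 50 = 200.

200


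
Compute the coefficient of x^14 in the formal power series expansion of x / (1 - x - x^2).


Let f(x) = sum_{k>=0} a_k x^k. Multiplying f(x) * (1 - x - x^2) = x and matching coefficients gives a_0 = 0, a_1 = 1, and a_k = a_{k-1} + a_{k-2} for k >= 2. These are the Fibonacci numbers F_k.
Iterating from F_0 = 0, F_1 = 1:
F_0=0, F_1=1, F_2=1, F_3=2, F_4=3, F_5=5, F_6=8, F_7=13, F_8=21, F_9=34, ...
F_14 = 377.

377


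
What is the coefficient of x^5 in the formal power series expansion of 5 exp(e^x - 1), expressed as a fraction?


exp(e^x - 1) is the exponential generating function for the Bell numbers Bell_k: exp(e^x - 1) = sum_{k>=0} Bell_k x^k / k!.
So the coefficient of x^5 in 5 exp(e^x - 1) is 5 Bell_5 / 5!.
Computing: Bell_5 = 52 and 5! = 120, giving
5 * 52/120 = 13/6.

13/6


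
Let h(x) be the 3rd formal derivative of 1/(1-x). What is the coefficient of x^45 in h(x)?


Differentiating 3 times: d^3/dx^3 [1/(1-x)] = 3!/(1-x)^4.
The expansion 1/(1-x)^4 = sum_{k>=0} C(k+3, 3) x^k, so the coefficient of x^n in 3!/(1-x)^4 is 3! * C(n+3, 3).
For n = 45: 6 * C(48, 3) = 6 * 17296 = 103776

103776


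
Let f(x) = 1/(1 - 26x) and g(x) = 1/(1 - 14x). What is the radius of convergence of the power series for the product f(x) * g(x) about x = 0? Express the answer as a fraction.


The radius of 1/(1 - 26x) is 1/26 (nearest singularity at x = 1/26), and the radius of 1/(1 - 14x) is 1/14.
The product f(x)*g(x) = 1/((1 - 26x)(1 - 14x)) has singularities at both 1/26 and 1/14, so its radius of convergence is the distance to the nearest one:
min(1/26, 1/14) = 1/26.

1/26


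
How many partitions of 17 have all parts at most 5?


Using the generating function (1-x)^(-1)(1-x^2)^(-1)...(1-x^5)^(-1),
the coefficient of x^17 counts these restricted partitions.
Result = 119

119


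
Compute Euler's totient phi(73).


phi(n) counts integers in [1, n] coprime to n. Using the multiplicative formula phi(n) = n * prod_{p | n} (1 - 1/p):
73 = 73, so
phi(73) = 73 * (1 - 1/73) = 72.

72


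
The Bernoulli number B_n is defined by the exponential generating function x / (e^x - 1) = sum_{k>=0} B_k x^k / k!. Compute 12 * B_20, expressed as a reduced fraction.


Bernoulli numbers can also be computed recursively via B_0 = 1 and sum_{j=0}^{m} C(m+1, j) B_j = 0 for m >= 1. Odd-index Bernoulli numbers vanish for k >= 3.
Computing B_20 = -174611/330, so 12 * B_20 = 12 * -174611/330 = -349222/55.

-349222/55


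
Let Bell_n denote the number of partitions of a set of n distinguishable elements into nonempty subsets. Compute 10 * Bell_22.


Bell_22 can be computed from the Bell triangle or from Dobinski's identity Bell_n = (1/e) * sum_{k>=0} k^n / k!.
Computing Bell_22 = 4506715738447323.
Then 10 * 4506715738447323 = 45067157384473230.

45067157384473230


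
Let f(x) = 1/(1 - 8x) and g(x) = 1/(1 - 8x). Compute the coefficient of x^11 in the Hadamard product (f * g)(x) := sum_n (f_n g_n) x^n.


f has coefficients f_k = 8^k and g has coefficients g_k = 8^k, so the Hadamard product has coefficient (f*g)_k = 8^k * 8^k = 64^k.
For k = 11: 64^11 = 73786976294838206464.

73786976294838206464


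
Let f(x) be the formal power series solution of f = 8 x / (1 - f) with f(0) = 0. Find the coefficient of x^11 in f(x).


Apply Lagrange inversion: f = 8 x * phi(f) with phi(t) = 1/(1 - t), so
[x^n] f = 8^n * (1/n) [t^(n-1)] phi(t)^n = 8^n * (1/n) [t^(n-1)] (1 - t)^(-n) = 8^n * (1/n) C(2n - 2, n - 1) = 8^n * C_{n-1}.
For n = 11: C_10 = C(20, 10) / 11 = 184756/11 = 16796.
With the 8^11 = 8589934592 factor, the coefficient is 8589934592 * 16796 = 144276541407232.

144276541407232


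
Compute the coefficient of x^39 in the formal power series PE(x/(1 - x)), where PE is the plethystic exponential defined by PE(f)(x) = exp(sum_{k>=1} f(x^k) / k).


For f(x) = x/(1 - x) we have
sum_{k>=1} f(x^k) / k = sum_{k>=1} (1/k) * x^k / (1 - x^k) = sum_{k, m >= 1} x^(k m) / k,
which after exponentiating simplifies to
PE(x/(1 - x)) = prod_{k>=1} 1 / (1 - x^k).
This is the generating function for the partition function p(n), so the coefficient of x^39 is p(39).
Computing p(39) by dynamic programming over parts 1, 2, ..., 39: p(39) = 31185.

31185


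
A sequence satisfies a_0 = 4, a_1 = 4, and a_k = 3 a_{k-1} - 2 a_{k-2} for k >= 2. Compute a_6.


The characteristic equation is t^2 - 3 t + 2 = 0, with roots r_1 = 2 and r_2 = 1 (so c_1 = r_1 + r_2, c_2 = -r_1 r_2 as required).
One can use the closed form a_n = A r_1^n + B r_2^n, but direct iteration is more reliable:
a_0 = 4, a_1 = 4, a_2 = 4, a_3 = 4, a_4 = 4, a_5 = 4, a_6 = 4.
So a_6 = 4.

4


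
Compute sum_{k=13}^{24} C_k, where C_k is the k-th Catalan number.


C_13 through C_24: 742900, 2674440, 9694845, 35357670, 129644790, 477638700, 1767263190, 6564120420, 24466267020, 91482563640, 343059613650, 1289904147324
Sum = 742900 + 2674440 + 9694845 + 35357670 + 129644790 + 477638700 + 1767263190 + 6564120420 + 24466267020 + 91482563640 + 343059613650 + 1289904147324
= 1757899728589

1757899728589


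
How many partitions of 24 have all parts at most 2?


Using the generating function (1-x)^(-1)(1-x^2)^(-1),
the coefficient of x^24 counts these restricted partitions.
Result = 13

13


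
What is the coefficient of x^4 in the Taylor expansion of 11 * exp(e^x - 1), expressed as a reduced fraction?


exp(e^x - 1) = sum_{k>=0} Bell_k x^k / k!, where Bell_k is the k-th Bell number.
So the coefficient of x^4 is 11 * Bell_4 / 4!.
Computing: Bell_4 = 15 and 4! = 24, giving
11 * 15/24 = 55/8.

55/8


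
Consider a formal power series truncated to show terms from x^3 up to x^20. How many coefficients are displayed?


From x^3 to x^20 inclusive, the count is 20 - 3 + 1 = 18.

18


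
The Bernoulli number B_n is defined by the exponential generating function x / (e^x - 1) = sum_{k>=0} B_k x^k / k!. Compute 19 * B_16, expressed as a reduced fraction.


Bernoulli numbers can also be computed recursively via B_0 = 1 and sum_{j=0}^{m} C(m+1, j) B_j = 0 for m >= 1. Odd-index Bernoulli numbers vanish for k >= 3.
Computing B_16 = -3617/510, so 19 * B_16 = 19 * -3617/510 = -68723/510.

-68723/510


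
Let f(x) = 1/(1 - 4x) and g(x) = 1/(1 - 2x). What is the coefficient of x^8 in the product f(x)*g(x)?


The coefficient of x^n in f*g is the Cauchy product: sum_{k=0}^{n} a^k * b^(n-k).
With a=4, b=2, n=8:
sum_{k=0}^{8} 4^k * 2^(8-k)
= 130816

130816


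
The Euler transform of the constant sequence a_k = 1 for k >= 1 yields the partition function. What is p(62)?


The Euler transform converts the sequence a_k = 1 into the number of integer partitions.
Using the recurrence or dynamic programming:
p(62) = 1300156

1300156


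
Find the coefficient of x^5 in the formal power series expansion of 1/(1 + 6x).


Write 1/(1 + c x) = 1/(1 - (-c) x) and apply the geometric-series identity
1/(1 - y) = sum_{k>=0} y^k to get 1/(1 + c x) = sum_{k>=0} (-c)^k x^k.
So the coefficient of x^k is (-c)^k = (-1)^k * c^k.
Here c = 6 and k = 5:
(-6)^5 = -1 * 7776 = -7776

-7776


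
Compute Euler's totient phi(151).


phi(n) counts integers in [1, n] coprime to n. Using the multiplicative formula phi(n) = n * prod_{p | n} (1 - 1/p):
151 = 151, so
phi(151) = 151 * (1 - 1/151) = 150.

150


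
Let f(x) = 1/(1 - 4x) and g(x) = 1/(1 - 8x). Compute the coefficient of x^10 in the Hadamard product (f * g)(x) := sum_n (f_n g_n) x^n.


f has coefficients f_k = 4^k and g has coefficients g_k = 8^k, so the Hadamard product has coefficient (f*g)_k = 4^k * 8^k = 32^k.
For k = 10: 32^10 = 1125899906842624.

1125899906842624


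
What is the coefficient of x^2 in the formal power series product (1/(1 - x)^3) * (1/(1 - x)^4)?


Combine the factors: (1/(1 - x)^3) * (1/(1 - x)^4) = 1/(1 - x)^7.
Then use 1/(1 - x)^r = sum_{k>=0} C(k + r - 1, r - 1) x^k with r = 7 and k = 2:
C(8, 6) = 28.

28


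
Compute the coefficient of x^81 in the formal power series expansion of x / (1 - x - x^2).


Let f(x) = sum_{k>=0} a_k x^k. Multiplying f(x) * (1 - x - x^2) = x and matching coefficients gives a_0 = 0, a_1 = 1, and a_k = a_{k-1} + a_{k-2} for k >= 2. These are the Fibonacci numbers F_k.
Iterating from F_0 = 0, F_1 = 1:
F_0=0, F_1=1, F_2=1, F_3=2, F_4=3, F_5=5, F_6=8, F_7=13, F_8=21, F_9=34, ...
F_81 = 37889062373143906.

37889062373143906


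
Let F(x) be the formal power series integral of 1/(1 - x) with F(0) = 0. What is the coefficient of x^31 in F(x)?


1/(1 - x) = sum_{k>=0} x^k. Integrating termwise and using F(0) = 0 gives
F(x) = sum_{k>=0} x^(k+1) / (k+1) = sum_{m>=1} x^m / m = -ln(1 - x).
So the coefficient of x^31 is 1/31 = 1/31.

1/31


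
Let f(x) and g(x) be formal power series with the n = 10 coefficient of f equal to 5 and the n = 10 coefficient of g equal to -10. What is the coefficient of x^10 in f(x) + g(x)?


Addition of formal power series is termwise.
The coefficient of x^10 in f + g = 5 + -10
= -5

-5


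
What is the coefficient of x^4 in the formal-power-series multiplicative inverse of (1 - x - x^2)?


Let the inverse be f(x) = sum_{k>=0} a_k x^k. From f(x) * (1 - x - x^2) = 1 and matching coefficients:
 x^0: a_0 = 1.
 x^1: a_1 - a_0 = 0, so a_1 = 1.
 x^k (k >= 2): a_k - a_{k-1} - a_{k-2} = 0, i.e. a_k = a_{k-1} + a_{k-2}.
This is the Fibonacci-type recurrence shifted so that a_0 = a_1 = 1.
Iterating: a_0=1, a_1=1, a_2=2, a_3=3, a_4=5
a_4 = 5.

5


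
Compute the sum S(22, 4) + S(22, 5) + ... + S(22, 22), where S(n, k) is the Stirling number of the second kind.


By definition, S(n, k) counts partitions of an n-set into exactly k nonempty blocks.
Computing row n = 22 for k = 4..22:
S(22, k): 727778623825, 19137821912055, 163305339345225, 602762379967440, 1142399079991620, 1241963303533920, 835143799377954, 366282500870286, 108823356051137, 22496861868481, 3295165281331, 345615943200, 26046574004, 1404142047, 53374629, 1389850, 23485, 231, 1
Sum = 4506710508270721.

4506710508270721


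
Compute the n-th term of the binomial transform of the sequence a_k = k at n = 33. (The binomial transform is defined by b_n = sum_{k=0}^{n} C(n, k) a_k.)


With a_k = k, b_n = sum_{k=0}^{n} C(n, k) k. Using k * C(n, k) = n * C(n-1, k-1) gives b_n = n * sum_{k>=1} C(n-1, k-1) = n * 2^(n-1).
For n = 33: 33 * 2^32 = 33 * 4294967296 = 141733920768.

141733920768


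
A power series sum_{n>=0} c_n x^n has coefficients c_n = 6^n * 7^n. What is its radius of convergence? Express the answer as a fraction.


By the root test (Cauchy-Hadamard), the radius is R = 1 / limsup_n |c_n|^(1/n).
Here |c_n|^(1/n) = (6^n * 7^n)^(1/n) = 6 * 7 = 42 for all n.
So R = 1/42 = 1/42.

1/42


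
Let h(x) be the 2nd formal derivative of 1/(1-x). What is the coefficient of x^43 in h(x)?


Differentiating 2 times: d^2/dx^2 [1/(1-x)] = 2!/(1-x)^3.
The expansion 1/(1-x)^3 = sum_{k>=0} C(k+2, 2) x^k, so the coefficient of x^n in 2!/(1-x)^3 is 2! * C(n+2, 2).
For n = 43: 2 * C(45, 2) = 2 * 990 = 1980

1980


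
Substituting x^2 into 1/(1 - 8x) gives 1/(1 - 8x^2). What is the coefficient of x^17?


Since 1/(1 - 8x^2) only has even powers of x,
the coefficient of x^17 (odd) is 0.

0


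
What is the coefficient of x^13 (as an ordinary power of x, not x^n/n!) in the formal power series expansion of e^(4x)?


The exponential series is e^y = sum_{k>=0} y^k / k!. Substituting y = 4x gives
e^(4x) = sum_{k>=0} 4^k x^k / k!.
So the coefficient of x^n is a^n/n! with a = 4, n = 13:
4^13 / 13! = 67108864/6227020800 = 65536/6081075

65536/6081075


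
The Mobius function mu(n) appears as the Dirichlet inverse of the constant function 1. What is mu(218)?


218 = 2 * 109 (all distinct primes).
mu(218) = (-1)^2 = 1

1


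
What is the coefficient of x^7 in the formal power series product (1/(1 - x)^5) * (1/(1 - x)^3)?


Combine the factors: (1/(1 - x)^5) * (1/(1 - x)^3) = 1/(1 - x)^8.
Then use 1/(1 - x)^r = sum_{k>=0} C(k + r - 1, r - 1) x^k with r = 8 and k = 7:
C(14, 7) = 3432.

3432


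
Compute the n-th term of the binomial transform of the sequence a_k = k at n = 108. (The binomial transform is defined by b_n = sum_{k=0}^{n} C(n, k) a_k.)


With a_k = k, b_n = sum_{k=0}^{n} C(n, k) k. Using k * C(n, k) = n * C(n-1, k-1) gives b_n = n * sum_{k>=1} C(n-1, k-1) = n * 2^(n-1).
For n = 108: 108 * 2^107 = 108 * 162259276829213363391578010288128 = 17524001897555043246290425111117824.

17524001897555043246290425111117824


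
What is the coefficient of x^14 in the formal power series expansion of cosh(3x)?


The Maclaurin series is cosh(t) = sum_{m>=0} t^(2m) / (2m)!, so substituting t = 3x, only even powers of x are nonzero, with coefficient of x^(2m) equal to 3^(2m) / (2m)!.
For x^14 the coefficient is 3^14/14! = 4782969/87178291200 = 19683/358758400.

19683/358758400


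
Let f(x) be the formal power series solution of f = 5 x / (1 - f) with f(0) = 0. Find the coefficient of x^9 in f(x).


Apply Lagrange inversion: f = 5 x * phi(f) with phi(t) = 1/(1 - t), so
[x^n] f = 5^n * (1/n) [t^(n-1)] phi(t)^n = 5^n * (1/n) [t^(n-1)] (1 - t)^(-n) = 5^n * (1/n) C(2n - 2, n - 1) = 5^n * C_{n-1}.
For n = 9: C_8 = C(16, 8) / 9 = 12870/9 = 1430.
With the 5^9 = 1953125 factor, the coefficient is 1953125 * 1430 = 2792968750.

2792968750


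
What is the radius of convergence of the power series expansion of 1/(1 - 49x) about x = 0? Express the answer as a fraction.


Expanding 1/(1 - 49x) = sum_{k>=0} 49^k x^k, the series converges when |49x| < 1, i.e., |x| < 1/49.
So the radius of convergence is 1/49 = 1/49.

1/49


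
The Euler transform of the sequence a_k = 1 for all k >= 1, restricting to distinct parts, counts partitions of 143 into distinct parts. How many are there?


Partitions of 143 into distinct parts can be computed via generating function.
Product (1+x)(1+x^2)(1+x^3)...
The coefficient of x^143 = 11899934

11899934


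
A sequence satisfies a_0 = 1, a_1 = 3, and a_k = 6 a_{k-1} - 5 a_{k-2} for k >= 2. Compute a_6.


The characteristic equation is t^2 - 6 t + 5 = 0, with roots r_1 = 5 and r_2 = 1 (so c_1 = r_1 + r_2, c_2 = -r_1 r_2 as required).
One can use the closed form a_n = A r_1^n + B r_2^n, but direct iteration is more reliable:
a_0 = 1, a_1 = 3, a_2 = 13, a_3 = 63, a_4 = 313, a_5 = 1563, a_6 = 7813.
So a_6 = 7813.

7813


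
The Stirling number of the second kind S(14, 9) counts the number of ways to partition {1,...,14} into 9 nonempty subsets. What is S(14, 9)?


Using the explicit formula S(n,k) = (1/k!) sum_{j=0}^{k} (-1)^(k-j) C(k,j) j^n:
S(14, 9) = 5135130
Equivalently, S(n,k) is n! times the coefficient of x^n in the EGF (e^x - 1)^k / k!.

5135130


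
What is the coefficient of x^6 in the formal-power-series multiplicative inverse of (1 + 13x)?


The inverse is 1/(1 + 13x). Apply the geometric identity 1/(1 - y) = sum_{k>=0} y^k with y = -13x:
1/(1 + 13x) = sum_{k>=0} (-13)^k x^k.
So the coefficient of x^6 is (-13)^6 = 4826809.

4826809


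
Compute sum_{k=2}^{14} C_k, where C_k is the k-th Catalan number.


C_2 through C_14: 2, 5, 14, 42, 132, 429, 1430, 4862, 16796, 58786, 208012, 742900, 2674440
Sum = 2 + 5 + 14 + 42 + 132 + 429 + 1430 + 4862 + 16796 + 58786 + 208012 + 742900 + 2674440
= 3707850

3707850


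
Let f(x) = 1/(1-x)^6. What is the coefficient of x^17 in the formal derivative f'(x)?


Differentiate: d/dx [ 1/(1-x)^r ] = r / (1-x)^(r+1).
Here r = 6, so f'(x) = 6 / (1-x)^7.
The expansion of 1/(1-x)^(r+1) has coefficient of x^n equal to C(n+r, r).
So the coefficient of x^17 in f'(x) is
6 * C(23, 6) = 6 * 100947 = 605682

605682


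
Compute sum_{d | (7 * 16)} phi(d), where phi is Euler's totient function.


First, 7 * 16 = 112. One classical identity is sum_{d | n} phi(d) = n (each k in [1, n] has a unique gcd with n, and among the k's with gcd(k, n) = n/d there are phi(d) of them). So the sum equals 112. We also verify directly:
Divisors of 112: 1, 2, 4, 7, 8, 14, 16, 28, 56, 112.
phi values: 1, 1, 2, 6, 4, 6, 8, 12, 24, 48.
Sum = 112.

112


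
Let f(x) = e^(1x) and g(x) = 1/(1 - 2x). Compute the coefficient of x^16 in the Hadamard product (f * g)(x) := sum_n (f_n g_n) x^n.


Expanding: f_k = 1^k/k! (from e^(1x)) and g_k = 2^k (from 1/(1 - 2x)). So the Hadamard coefficient (f * g)_k = 1^k 2^k / k! = (2)^k / k!.
For k = 16: 2^16/16! = 65536/20922789888000 = 2/638512875.

2/638512875


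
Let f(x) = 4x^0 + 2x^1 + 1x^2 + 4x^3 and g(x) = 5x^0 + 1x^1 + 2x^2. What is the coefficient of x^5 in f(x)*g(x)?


Cauchy product at x^5:
4*2
= 8

8


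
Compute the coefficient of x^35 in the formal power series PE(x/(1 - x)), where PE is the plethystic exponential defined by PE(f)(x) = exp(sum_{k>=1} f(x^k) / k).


For f(x) = x/(1 - x) we have
sum_{k>=1} f(x^k) / k = sum_{k>=1} (1/k) * x^k / (1 - x^k) = sum_{k, m >= 1} x^(k m) / k,
which after exponentiating simplifies to
PE(x/(1 - x)) = prod_{k>=1} 1 / (1 - x^k).
This is the generating function for the partition function p(n), so the coefficient of x^35 is p(35).
Computing p(35) by dynamic programming over parts 1, 2, ..., 35: p(35) = 14883.

14883


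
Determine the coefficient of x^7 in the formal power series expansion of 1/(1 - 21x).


The geometric series identity gives 1/(1 - c x) = sum_{k>=0} c^k x^k, so the coefficient of x^k is c^k.
Here c = 21 and k = 7.
Computing: 21^7 = 1801088541

1801088541


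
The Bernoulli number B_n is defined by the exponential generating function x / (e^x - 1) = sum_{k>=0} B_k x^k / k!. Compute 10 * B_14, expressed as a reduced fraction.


Bernoulli numbers can also be computed recursively via B_0 = 1 and sum_{j=0}^{m} C(m+1, j) B_j = 0 for m >= 1. Odd-index Bernoulli numbers vanish for k >= 3.
Computing B_14 = 7/6, so 10 * B_14 = 10 * 7/6 = 35/3.

35/3


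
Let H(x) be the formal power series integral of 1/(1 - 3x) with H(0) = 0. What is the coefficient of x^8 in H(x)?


1/(1 - 3x) = sum_{k>=0} 3^k x^k. Integrating termwise with H(0) = 0:
H(x) = sum_{k>=0} 3^k x^(k+1) / (k+1) = sum_{m>=1} 3^(m-1) x^m / m.
For m = 8: 3^7/8 = 2187/8 = 2187/8.

2187/8


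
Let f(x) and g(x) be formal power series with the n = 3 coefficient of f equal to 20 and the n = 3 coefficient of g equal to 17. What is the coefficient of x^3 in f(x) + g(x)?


Addition of formal power series is termwise.
The coefficient of x^3 in f + g = 20 + 17
= 37

37


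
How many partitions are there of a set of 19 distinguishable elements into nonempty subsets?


Bell_19 can be computed from the Bell triangle or from Dobinski's identity Bell_n = (1/e) * sum_{k>=0} k^n / k!.
Computing Bell_19 = 5832742205057.

5832742205057


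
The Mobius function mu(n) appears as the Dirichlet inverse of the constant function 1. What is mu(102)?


102 = 2 * 3 * 17 (all distinct primes).
mu(102) = (-1)^3 = -1

-1


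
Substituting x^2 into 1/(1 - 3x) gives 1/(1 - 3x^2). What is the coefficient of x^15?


Since 1/(1 - 3x^2) only has even powers of x,
the coefficient of x^15 (odd) is 0.

0


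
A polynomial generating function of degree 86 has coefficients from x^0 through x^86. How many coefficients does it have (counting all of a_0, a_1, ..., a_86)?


A polynomial of degree 86 takes the form a_0 + a_1 x + ... + a_86 x^86.
The number of coefficients is 86 + 1 = 87.

87


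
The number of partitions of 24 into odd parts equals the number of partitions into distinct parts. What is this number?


Computing partitions of 24 into odd parts (1, 3, 5, ...):
Using the generating function prod_{k>=0} 1/(1-x^(2k+1)),
the count is 122

122


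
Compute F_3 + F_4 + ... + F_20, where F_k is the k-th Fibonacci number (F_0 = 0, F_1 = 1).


Use the identity sum_{k=0}^{N} F_k = F_{N+2} - 1 (which follows from F_{k+2} - F_{k+1} = F_k). Then
sum_{k=3}^{20} F_k = (F_{22} - 1) - (F_{4} - 1) = F_{22} - F_{4}.
Computing: F_{22} = 17711, F_{4} = 3, so
Sum = 17711 - 3 = 17708.

17708


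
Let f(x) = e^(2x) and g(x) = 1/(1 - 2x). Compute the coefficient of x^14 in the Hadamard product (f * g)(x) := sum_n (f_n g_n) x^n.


Expanding: f_k = 2^k/k! (from e^(2x)) and g_k = 2^k (from 1/(1 - 2x)). So the Hadamard coefficient (f * g)_k = 2^k 2^k / k! = (4)^k / k!.
For k = 14: 4^14/14! = 268435456/87178291200 = 131072/42567525.

131072/42567525


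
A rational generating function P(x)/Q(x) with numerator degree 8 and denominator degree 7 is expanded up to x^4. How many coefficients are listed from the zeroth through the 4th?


Expanding up to x^4 gives the coefficients for x^0, x^1, ..., x^4.
That is 4 + 1 = 5 coefficients in total.

5


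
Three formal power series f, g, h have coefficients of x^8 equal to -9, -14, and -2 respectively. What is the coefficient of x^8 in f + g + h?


Series addition is componentwise:
-9 + -14 + -2
= -25

-25


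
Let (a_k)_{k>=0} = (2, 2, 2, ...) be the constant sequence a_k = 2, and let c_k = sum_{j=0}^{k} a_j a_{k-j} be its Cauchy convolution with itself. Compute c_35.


Since a_j = 2 for all j >= 0, the convolution sum becomes
c_k = sum_{j=0}^{k} 2 * 2 = 4 * (k + 1).
Equivalently, the generating function of (a_k) is 2/(1 - x) and its square is 4/(1 - x)^2 = sum_{k>=0} 4(k + 1) x^k.
For k = 35: 4 * 36 = 144.

144


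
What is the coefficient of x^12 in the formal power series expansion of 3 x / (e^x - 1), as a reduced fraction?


The exponential generating function for Bernoulli numbers is
x / (e^x - 1) = sum_{k>=0} B_k x^k / k!.
So the coefficient of x^12 in 3 x / (e^x - 1) is 3 B_12 / 12!.
Computing: B_12 = -691/2730, 12! = 479001600, giving
3 * -691/2730 / 479001600 = -691/435891456000.

-691/435891456000


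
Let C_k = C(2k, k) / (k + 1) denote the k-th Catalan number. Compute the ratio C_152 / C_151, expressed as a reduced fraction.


Using C_k = (2k)! / (k! (k+1)!), the ratio C_{k+1}/C_k simplifies to
C_{k+1}/C_k = [(2k+2)! / ((k+1)! (k+2)!)] * [k! (k+1)! / (2k)!]
 = (2k+2)(2k+1) / ((k+1)(k+2)) = 2(2k+1) / (k+2).
For k = 151: 2(2*151 + 1) / (151 + 2) = 606/153 = 202/51.

202/51
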